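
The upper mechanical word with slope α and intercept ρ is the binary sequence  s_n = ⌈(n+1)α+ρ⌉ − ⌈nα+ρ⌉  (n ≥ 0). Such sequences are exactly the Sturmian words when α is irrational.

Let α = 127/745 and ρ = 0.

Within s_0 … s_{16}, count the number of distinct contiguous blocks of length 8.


7

t_n = ⌈(n·127)/745⌉ for n = 0 … 17:
  n=0…9: ⌈0/745⌉=0 ⌈127/745⌉=1 ⌈254/745⌉=1 ⌈381/745⌉=1 ⌈508/745⌉=1 ⌈635/745⌉=1 ⌈762/745⌉=2 ⌈889/745⌉=2 ⌈1016/745⌉=2 ⌈1143/745⌉=2
  n=10…17: ⌈1270/745⌉=2 ⌈1397/745⌉=2 ⌈1524/745⌉=3 ⌈1651/745⌉=3 ⌈1778/745⌉=3 ⌈1905/745⌉=3 ⌈2032/745⌉=3 ⌈2159/745⌉=3
s_n = t_(n+1) − t_n for n = 0 … 16 gives
prefix = 10000100000100000
slide a length-8 window over [0..7] … [9..16] (10 windows); first occurrence of each distinct factor:
  [  0..  7] 10000100
  [  1..  8] 00001000
  [  2..  9] 00010000
  [  3.. 10] 00100000
  [  4.. 11] 01000001
  [  5.. 12] 10000010
  [  6.. 13] 00000100
  (the other 3 windows repeat one of these)
distinct factors: {00000100, 00001000, 00010000, 00100000, 01000001, 10000010, 10000100}
count = 7  (Sturmian bound for length 8 is 9)


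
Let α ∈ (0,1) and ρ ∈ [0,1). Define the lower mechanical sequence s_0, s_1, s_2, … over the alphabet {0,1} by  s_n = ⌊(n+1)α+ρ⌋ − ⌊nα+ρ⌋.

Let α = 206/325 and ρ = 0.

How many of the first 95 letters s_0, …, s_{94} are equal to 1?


#1s = Σ_{n=0}^{94} s_n = Σ_{n=0}^{94} (⌊(n+1)α+ρ⌋ − ⌊nα+ρ⌋)
the sum telescopes: every ⌊nα+ρ⌋ with 0 < n < 95 appears once with + and once with −, leaving ⌊95α+ρ⌋ − ⌊0·α+ρ⌋
95α + ρ = (95·206) / 325 = 19570/325
ρ = 0/325
⌊19570/325⌋ = 60,  ⌊0/325⌋ = 0
#1s = 60 − 0 = 60

60


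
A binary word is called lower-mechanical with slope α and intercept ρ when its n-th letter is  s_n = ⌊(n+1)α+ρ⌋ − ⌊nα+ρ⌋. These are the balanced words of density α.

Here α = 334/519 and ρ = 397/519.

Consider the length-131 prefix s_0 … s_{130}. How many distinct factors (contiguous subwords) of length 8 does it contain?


9

t_n = ⌊(n·334+397)/519⌋ for n = 0 … 131:
  n=0…9: ⌊397/519⌋=0 ⌊731/519⌋=1 ⌊1065/519⌋=2 ⌊1399/519⌋=2 ⌊1733/519⌋=3 ⌊2067/519⌋=3 ⌊2401/519⌋=4 ⌊2735/519⌋=5 ⌊3069/519⌋=5 ⌊3403/519⌋=6
  n=10…19: ⌊3737/519⌋=7 ⌊4071/519⌋=7 ⌊4405/519⌋=8 ⌊4739/519⌋=9 ⌊5073/519⌋=9 ⌊5407/519⌋=10 ⌊5741/519⌋=11 ⌊6075/519⌋=11 ⌊6409/519⌋=12 ⌊6743/519⌋=12
  n=20…29: ⌊7077/519⌋=13 ⌊7411/519⌋=14 ⌊7745/519⌋=14 ⌊8079/519⌋=15 ⌊8413/519⌋=16 ⌊8747/519⌋=16 ⌊9081/519⌋=17 ⌊9415/519⌋=18 ⌊9749/519⌋=18 ⌊10083/519⌋=19
  n=30…39: ⌊10417/519⌋=20 ⌊10751/519⌋=20 ⌊11085/519⌋=21 ⌊11419/519⌋=22 ⌊11753/519⌋=22 ⌊12087/519⌋=23 ⌊12421/519⌋=23 ⌊12755/519⌋=24 ⌊13089/519⌋=25 ⌊13423/519⌋=25
  n=40…49: ⌊13757/519⌋=26 ⌊14091/519⌋=27 ⌊14425/519⌋=27 ⌊14759/519⌋=28 ⌊15093/519⌋=29 ⌊15427/519⌋=29 ⌊15761/519⌋=30 ⌊16095/519⌋=31 ⌊16429/519⌋=31 ⌊16763/519⌋=32
  n=50…59: ⌊17097/519⌋=32 ⌊17431/519⌋=33 ⌊17765/519⌋=34 ⌊18099/519⌋=34 ⌊18433/519⌋=35 ⌊18767/519⌋=36 ⌊19101/519⌋=36 ⌊19435/519⌋=37 ⌊19769/519⌋=38 ⌊20103/519⌋=38
  n=60…69: ⌊20437/519⌋=39 ⌊20771/519⌋=40 ⌊21105/519⌋=40 ⌊21439/519⌋=41 ⌊21773/519⌋=41 ⌊22107/519⌋=42 ⌊22441/519⌋=43 ⌊22775/519⌋=43 ⌊23109/519⌋=44 ⌊23443/519⌋=45
  n=70…79: ⌊23777/519⌋=45 ⌊24111/519⌋=46 ⌊24445/519⌋=47 ⌊24779/519⌋=47 ⌊25113/519⌋=48 ⌊25447/519⌋=49 ⌊25781/519⌋=49 ⌊26115/519⌋=50 ⌊26449/519⌋=50 ⌊26783/519⌋=51
  n=80…89: ⌊27117/519⌋=52 ⌊27451/519⌋=52 ⌊27785/519⌋=53 ⌊28119/519⌋=54 ⌊28453/519⌋=54 ⌊28787/519⌋=55 ⌊29121/519⌋=56 ⌊29455/519⌋=56 ⌊29789/519⌋=57 ⌊30123/519⌋=58
  n=90…99: ⌊30457/519⌋=58 ⌊30791/519⌋=59 ⌊31125/519⌋=59 ⌊31459/519⌋=60 ⌊31793/519⌋=61 ⌊32127/519⌋=61 ⌊32461/519⌋=62 ⌊32795/519⌋=63 ⌊33129/519⌋=63 ⌊33463/519⌋=64
  n=100…109: ⌊33797/519⌋=65 ⌊34131/519⌋=65 ⌊34465/519⌋=66 ⌊34799/519⌋=67 ⌊35133/519⌋=67 ⌊35467/519⌋=68 ⌊35801/519⌋=68 ⌊36135/519⌋=69 ⌊36469/519⌋=70 ⌊36803/519⌋=70
  n=110…119: ⌊37137/519⌋=71 ⌊37471/519⌋=72 ⌊37805/519⌋=72 ⌊38139/519⌋=73 ⌊38473/519⌋=74 ⌊38807/519⌋=74 ⌊39141/519⌋=75 ⌊39475/519⌋=76 ⌊39809/519⌋=76 ⌊40143/519⌋=77
  n=120…129: ⌊40477/519⌋=77 ⌊40811/519⌋=78 ⌊41145/519⌋=79 ⌊41479/519⌋=79 ⌊41813/519⌋=80 ⌊42147/519⌋=81 ⌊42481/519⌋=81 ⌊42815/519⌋=82 ⌊43149/519⌋=83 ⌊43483/519⌋=83
  n=130…131: ⌊43817/519⌋=84 ⌊44151/519⌋=85
s_n = t_(n+1) − t_n for n = 0 … 130 gives
prefix = 11010110110110110101101101101101101011011011011010110110110110101101101101101011011011011010110110110110101101101101101011011011011
slide a length-8 window over [0..7] … [123..130] (124 windows); first occurrence of each distinct factor:
  [  0..  7] 11010110
  [  1..  8] 10101101
  [  2..  9] 01011011
  [  3.. 10] 10110110
  [  4.. 11] 01101101
  [  5.. 12] 11011011
  [ 11.. 18] 11011010
  [ 12.. 19] 10110101
  [ 13.. 20] 01101011
  (the other 115 windows repeat one of these)
distinct factors: {01011011, 01101011, 01101101, 10101101, 10110101, 10110110, 11010110, 11011010, 11011011}
count = 9  (Sturmian bound for length 8 is 9)


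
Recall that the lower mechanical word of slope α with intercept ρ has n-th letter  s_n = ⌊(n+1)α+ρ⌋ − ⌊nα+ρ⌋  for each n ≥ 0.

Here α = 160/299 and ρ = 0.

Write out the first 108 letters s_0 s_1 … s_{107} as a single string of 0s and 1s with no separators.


010101010101011010101010101011010101010101101010101010101101010101010101101010101010110101010101010110101010

n=0: ⌊(1·160)/299⌋ − ⌊(0·160)/299⌋ = ⌊160/299⌋ − ⌊0/299⌋ = 0 − 0 = 0
n=1: ⌊(2·160)/299⌋ − ⌊(1·160)/299⌋ = ⌊320/299⌋ − ⌊160/299⌋ = 1 − 0 = 1
n=2: ⌊(3·160)/299⌋ − ⌊(2·160)/299⌋ = ⌊480/299⌋ − ⌊320/299⌋ = 1 − 1 = 0
n=3: ⌊(4·160)/299⌋ − ⌊(3·160)/299⌋ = ⌊640/299⌋ − ⌊480/299⌋ = 2 − 1 = 1
n=4: ⌊(5·160)/299⌋ − ⌊(4·160)/299⌋ = ⌊800/299⌋ − ⌊640/299⌋ = 2 − 2 = 0
n=5: ⌊(6·160)/299⌋ − ⌊(5·160)/299⌋ = ⌊960/299⌋ − ⌊800/299⌋ = 3 − 2 = 1
n=6: ⌊(7·160)/299⌋ − ⌊(6·160)/299⌋ = ⌊1120/299⌋ − ⌊960/299⌋ = 3 − 3 = 0
n=7: ⌊(8·160)/299⌋ − ⌊(7·160)/299⌋ = ⌊1280/299⌋ − ⌊1120/299⌋ = 4 − 3 = 1
n=8: ⌊(9·160)/299⌋ − ⌊(8·160)/299⌋ = ⌊1440/299⌋ − ⌊1280/299⌋ = 4 − 4 = 0
n=9: ⌊(10·160)/299⌋ − ⌊(9·160)/299⌋ = ⌊1600/299⌋ − ⌊1440/299⌋ = 5 − 4 = 1
n=10: ⌊(11·160)/299⌋ − ⌊(10·160)/299⌋ = ⌊1760/299⌋ − ⌊1600/299⌋ = 5 − 5 = 0
n=11: ⌊(12·160)/299⌋ − ⌊(11·160)/299⌋ = ⌊1920/299⌋ − ⌊1760/299⌋ = 6 − 5 = 1
n=12: ⌊(13·160)/299⌋ − ⌊(12·160)/299⌋ = ⌊2080/299⌋ − ⌊1920/299⌋ = 6 − 6 = 0
n=13: ⌊(14·160)/299⌋ − ⌊(13·160)/299⌋ = ⌊2240/299⌋ − ⌊2080/299⌋ = 7 − 6 = 1
n=14: ⌊(15·160)/299⌋ − ⌊(14·160)/299⌋ = ⌊2400/299⌋ − ⌊2240/299⌋ = 8 − 7 = 1
n=15: ⌊(16·160)/299⌋ − ⌊(15·160)/299⌋ = ⌊2560/299⌋ − ⌊2400/299⌋ = 8 − 8 = 0
n=16: ⌊(17·160)/299⌋ − ⌊(16·160)/299⌋ = ⌊2720/299⌋ − ⌊2560/299⌋ = 9 − 8 = 1
n=17: ⌊(18·160)/299⌋ − ⌊(17·160)/299⌋ = ⌊2880/299⌋ − ⌊2720/299⌋ = 9 − 9 = 0
n=18: ⌊(19·160)/299⌋ − ⌊(18·160)/299⌋ = ⌊3040/299⌋ − ⌊2880/299⌋ = 10 − 9 = 1
n=19: ⌊(20·160)/299⌋ − ⌊(19·160)/299⌋ = ⌊3200/299⌋ − ⌊3040/299⌋ = 10 − 10 = 0
n=20: ⌊(21·160)/299⌋ − ⌊(20·160)/299⌋ = ⌊3360/299⌋ − ⌊3200/299⌋ = 11 − 10 = 1
n=21: ⌊(22·160)/299⌋ − ⌊(21·160)/299⌋ = ⌊3520/299⌋ − ⌊3360/299⌋ = 11 − 11 = 0
n=22: ⌊(23·160)/299⌋ − ⌊(22·160)/299⌋ = ⌊3680/299⌋ − ⌊3520/299⌋ = 12 − 11 = 1
n=23: ⌊(24·160)/299⌋ − ⌊(23·160)/299⌋ = ⌊3840/299⌋ − ⌊3680/299⌋ = 12 − 12 = 0
n=24: ⌊(25·160)/299⌋ − ⌊(24·160)/299⌋ = ⌊4000/299⌋ − ⌊3840/299⌋ = 13 − 12 = 1
n=25: ⌊(26·160)/299⌋ − ⌊(25·160)/299⌋ = ⌊4160/299⌋ − ⌊4000/299⌋ = 13 − 13 = 0
n=26: ⌊(27·160)/299⌋ − ⌊(26·160)/299⌋ = ⌊4320/299⌋ − ⌊4160/299⌋ = 14 − 13 = 1
n=27: ⌊(28·160)/299⌋ − ⌊(27·160)/299⌋ = ⌊4480/299⌋ − ⌊4320/299⌋ = 14 − 14 = 0
n=28: ⌊(29·160)/299⌋ − ⌊(28·160)/299⌋ = ⌊4640/299⌋ − ⌊4480/299⌋ = 15 − 14 = 1
n=29: ⌊(30·160)/299⌋ − ⌊(29·160)/299⌋ = ⌊4800/299⌋ − ⌊4640/299⌋ = 16 − 15 = 1
n=30: ⌊(31·160)/299⌋ − ⌊(30·160)/299⌋ = ⌊4960/299⌋ − ⌊4800/299⌋ = 16 − 16 = 0
n=31: ⌊(32·160)/299⌋ − ⌊(31·160)/299⌋ = ⌊5120/299⌋ − ⌊4960/299⌋ = 17 − 16 = 1
n=32: ⌊(33·160)/299⌋ − ⌊(32·160)/299⌋ = ⌊5280/299⌋ − ⌊5120/299⌋ = 17 − 17 = 0
n=33: ⌊(34·160)/299⌋ − ⌊(33·160)/299⌋ = ⌊5440/299⌋ − ⌊5280/299⌋ = 18 − 17 = 1
n=34: ⌊(35·160)/299⌋ − ⌊(34·160)/299⌋ = ⌊5600/299⌋ − ⌊5440/299⌋ = 18 − 18 = 0
n=35: ⌊(36·160)/299⌋ − ⌊(35·160)/299⌋ = ⌊5760/299⌋ − ⌊5600/299⌋ = 19 − 18 = 1
n=36: ⌊(37·160)/299⌋ − ⌊(36·160)/299⌋ = ⌊5920/299⌋ − ⌊5760/299⌋ = 19 − 19 = 0
n=37: ⌊(38·160)/299⌋ − ⌊(37·160)/299⌋ = ⌊6080/299⌋ − ⌊5920/299⌋ = 20 − 19 = 1
n=38: ⌊(39·160)/299⌋ − ⌊(38·160)/299⌋ = ⌊6240/299⌋ − ⌊6080/299⌋ = 20 − 20 = 0
n=39: ⌊(40·160)/299⌋ − ⌊(39·160)/299⌋ = ⌊6400/299⌋ − ⌊6240/299⌋ = 21 − 20 = 1
n=40: ⌊(41·160)/299⌋ − ⌊(40·160)/299⌋ = ⌊6560/299⌋ − ⌊6400/299⌋ = 21 − 21 = 0
n=41: ⌊(42·160)/299⌋ − ⌊(41·160)/299⌋ = ⌊6720/299⌋ − ⌊6560/299⌋ = 22 − 21 = 1
n=42: ⌊(43·160)/299⌋ − ⌊(42·160)/299⌋ = ⌊6880/299⌋ − ⌊6720/299⌋ = 23 − 22 = 1
n=43: ⌊(44·160)/299⌋ − ⌊(43·160)/299⌋ = ⌊7040/299⌋ − ⌊6880/299⌋ = 23 − 23 = 0
n=44: ⌊(45·160)/299⌋ − ⌊(44·160)/299⌋ = ⌊7200/299⌋ − ⌊7040/299⌋ = 24 − 23 = 1
n=45: ⌊(46·160)/299⌋ − ⌊(45·160)/299⌋ = ⌊7360/299⌋ − ⌊7200/299⌋ = 24 − 24 = 0
n=46: ⌊(47·160)/299⌋ − ⌊(46·160)/299⌋ = ⌊7520/299⌋ − ⌊7360/299⌋ = 25 − 24 = 1
n=47: ⌊(48·160)/299⌋ − ⌊(47·160)/299⌋ = ⌊7680/299⌋ − ⌊7520/299⌋ = 25 − 25 = 0
n=48: ⌊(49·160)/299⌋ − ⌊(48·160)/299⌋ = ⌊7840/299⌋ − ⌊7680/299⌋ = 26 − 25 = 1
n=49: ⌊(50·160)/299⌋ − ⌊(49·160)/299⌋ = ⌊8000/299⌋ − ⌊7840/299⌋ = 26 − 26 = 0
n=50: ⌊(51·160)/299⌋ − ⌊(50·160)/299⌋ = ⌊8160/299⌋ − ⌊8000/299⌋ = 27 − 26 = 1
n=51: ⌊(52·160)/299⌋ − ⌊(51·160)/299⌋ = ⌊8320/299⌋ − ⌊8160/299⌋ = 27 − 27 = 0
n=52: ⌊(53·160)/299⌋ − ⌊(52·160)/299⌋ = ⌊8480/299⌋ − ⌊8320/299⌋ = 28 − 27 = 1
n=53: ⌊(54·160)/299⌋ − ⌊(53·160)/299⌋ = ⌊8640/299⌋ − ⌊8480/299⌋ = 28 − 28 = 0
n=54: ⌊(55·160)/299⌋ − ⌊(54·160)/299⌋ = ⌊8800/299⌋ − ⌊8640/299⌋ = 29 − 28 = 1
n=55: ⌊(56·160)/299⌋ − ⌊(55·160)/299⌋ = ⌊8960/299⌋ − ⌊8800/299⌋ = 29 − 29 = 0
n=56: ⌊(57·160)/299⌋ − ⌊(56·160)/299⌋ = ⌊9120/299⌋ − ⌊8960/299⌋ = 30 − 29 = 1
n=57: ⌊(58·160)/299⌋ − ⌊(57·160)/299⌋ = ⌊9280/299⌋ − ⌊9120/299⌋ = 31 − 30 = 1
n=58: ⌊(59·160)/299⌋ − ⌊(58·160)/299⌋ = ⌊9440/299⌋ − ⌊9280/299⌋ = 31 − 31 = 0
n=59: ⌊(60·160)/299⌋ − ⌊(59·160)/299⌋ = ⌊9600/299⌋ − ⌊9440/299⌋ = 32 − 31 = 1
n=60: ⌊(61·160)/299⌋ − ⌊(60·160)/299⌋ = ⌊9760/299⌋ − ⌊9600/299⌋ = 32 − 32 = 0
n=61: ⌊(62·160)/299⌋ − ⌊(61·160)/299⌋ = ⌊9920/299⌋ − ⌊9760/299⌋ = 33 − 32 = 1
n=62: ⌊(63·160)/299⌋ − ⌊(62·160)/299⌋ = ⌊10080/299⌋ − ⌊9920/299⌋ = 33 − 33 = 0
n=63: ⌊(64·160)/299⌋ − ⌊(63·160)/299⌋ = ⌊10240/299⌋ − ⌊10080/299⌋ = 34 − 33 = 1
n=64: ⌊(65·160)/299⌋ − ⌊(64·160)/299⌋ = ⌊10400/299⌋ − ⌊10240/299⌋ = 34 − 34 = 0
n=65: ⌊(66·160)/299⌋ − ⌊(65·160)/299⌋ = ⌊10560/299⌋ − ⌊10400/299⌋ = 35 − 34 = 1
n=66: ⌊(67·160)/299⌋ − ⌊(66·160)/299⌋ = ⌊10720/299⌋ − ⌊10560/299⌋ = 35 − 35 = 0
n=67: ⌊(68·160)/299⌋ − ⌊(67·160)/299⌋ = ⌊10880/299⌋ − ⌊10720/299⌋ = 36 − 35 = 1
n=68: ⌊(69·160)/299⌋ − ⌊(68·160)/299⌋ = ⌊11040/299⌋ − ⌊10880/299⌋ = 36 − 36 = 0
n=69: ⌊(70·160)/299⌋ − ⌊(69·160)/299⌋ = ⌊11200/299⌋ − ⌊11040/299⌋ = 37 − 36 = 1
n=70: ⌊(71·160)/299⌋ − ⌊(70·160)/299⌋ = ⌊11360/299⌋ − ⌊11200/299⌋ = 37 − 37 = 0
n=71: ⌊(72·160)/299⌋ − ⌊(71·160)/299⌋ = ⌊11520/299⌋ − ⌊11360/299⌋ = 38 − 37 = 1
n=72: ⌊(73·160)/299⌋ − ⌊(72·160)/299⌋ = ⌊11680/299⌋ − ⌊11520/299⌋ = 39 − 38 = 1
n=73: ⌊(74·160)/299⌋ − ⌊(73·160)/299⌋ = ⌊11840/299⌋ − ⌊11680/299⌋ = 39 − 39 = 0
n=74: ⌊(75·160)/299⌋ − ⌊(74·160)/299⌋ = ⌊12000/299⌋ − ⌊11840/299⌋ = 40 − 39 = 1
n=75: ⌊(76·160)/299⌋ − ⌊(75·160)/299⌋ = ⌊12160/299⌋ − ⌊12000/299⌋ = 40 − 40 = 0
n=76: ⌊(77·160)/299⌋ − ⌊(76·160)/299⌋ = ⌊12320/299⌋ − ⌊12160/299⌋ = 41 − 40 = 1
n=77: ⌊(78·160)/299⌋ − ⌊(77·160)/299⌋ = ⌊12480/299⌋ − ⌊12320/299⌋ = 41 − 41 = 0
n=78: ⌊(79·160)/299⌋ − ⌊(78·160)/299⌋ = ⌊12640/299⌋ − ⌊12480/299⌋ = 42 − 41 = 1
n=79: ⌊(80·160)/299⌋ − ⌊(79·160)/299⌋ = ⌊12800/299⌋ − ⌊12640/299⌋ = 42 − 42 = 0
n=80: ⌊(81·160)/299⌋ − ⌊(80·160)/299⌋ = ⌊12960/299⌋ − ⌊12800/299⌋ = 43 − 42 = 1
n=81: ⌊(82·160)/299⌋ − ⌊(81·160)/299⌋ = ⌊13120/299⌋ − ⌊12960/299⌋ = 43 − 43 = 0
n=82: ⌊(83·160)/299⌋ − ⌊(82·160)/299⌋ = ⌊13280/299⌋ − ⌊13120/299⌋ = 44 − 43 = 1
n=83: ⌊(84·160)/299⌋ − ⌊(83·160)/299⌋ = ⌊13440/299⌋ − ⌊13280/299⌋ = 44 − 44 = 0
n=84: ⌊(85·160)/299⌋ − ⌊(84·160)/299⌋ = ⌊13600/299⌋ − ⌊13440/299⌋ = 45 − 44 = 1
n=85: ⌊(86·160)/299⌋ − ⌊(85·160)/299⌋ = ⌊13760/299⌋ − ⌊13600/299⌋ = 46 − 45 = 1
n=86: ⌊(87·160)/299⌋ − ⌊(86·160)/299⌋ = ⌊13920/299⌋ − ⌊13760/299⌋ = 46 − 46 = 0
n=87: ⌊(88·160)/299⌋ − ⌊(87·160)/299⌋ = ⌊14080/299⌋ − ⌊13920/299⌋ = 47 − 46 = 1
n=88: ⌊(89·160)/299⌋ − ⌊(88·160)/299⌋ = ⌊14240/299⌋ − ⌊14080/299⌋ = 47 − 47 = 0
n=89: ⌊(90·160)/299⌋ − ⌊(89·160)/299⌋ = ⌊14400/299⌋ − ⌊14240/299⌋ = 48 − 47 = 1
n=90: ⌊(91·160)/299⌋ − ⌊(90·160)/299⌋ = ⌊14560/299⌋ − ⌊14400/299⌋ = 48 − 48 = 0
n=91: ⌊(92·160)/299⌋ − ⌊(91·160)/299⌋ = ⌊14720/299⌋ − ⌊14560/299⌋ = 49 − 48 = 1
n=92: ⌊(93·160)/299⌋ − ⌊(92·160)/299⌋ = ⌊14880/299⌋ − ⌊14720/299⌋ = 49 − 49 = 0
n=93: ⌊(94·160)/299⌋ − ⌊(93·160)/299⌋ = ⌊15040/299⌋ − ⌊14880/299⌋ = 50 − 49 = 1
n=94: ⌊(95·160)/299⌋ − ⌊(94·160)/299⌋ = ⌊15200/299⌋ − ⌊15040/299⌋ = 50 − 50 = 0
n=95: ⌊(96·160)/299⌋ − ⌊(95·160)/299⌋ = ⌊15360/299⌋ − ⌊15200/299⌋ = 51 − 50 = 1
n=96: ⌊(97·160)/299⌋ − ⌊(96·160)/299⌋ = ⌊15520/299⌋ − ⌊15360/299⌋ = 51 − 51 = 0
n=97: ⌊(98·160)/299⌋ − ⌊(97·160)/299⌋ = ⌊15680/299⌋ − ⌊15520/299⌋ = 52 − 51 = 1
n=98: ⌊(99·160)/299⌋ − ⌊(98·160)/299⌋ = ⌊15840/299⌋ − ⌊15680/299⌋ = 52 − 52 = 0
n=99: ⌊(100·160)/299⌋ − ⌊(99·160)/299⌋ = ⌊16000/299⌋ − ⌊15840/299⌋ = 53 − 52 = 1
n=100: ⌊(101·160)/299⌋ − ⌊(100·160)/299⌋ = ⌊16160/299⌋ − ⌊16000/299⌋ = 54 − 53 = 1
n=101: ⌊(102·160)/299⌋ − ⌊(101·160)/299⌋ = ⌊16320/299⌋ − ⌊16160/299⌋ = 54 − 54 = 0
n=102: ⌊(103·160)/299⌋ − ⌊(102·160)/299⌋ = ⌊16480/299⌋ − ⌊16320/299⌋ = 55 − 54 = 1
n=103: ⌊(104·160)/299⌋ − ⌊(103·160)/299⌋ = ⌊16640/299⌋ − ⌊16480/299⌋ = 55 − 55 = 0
n=104: ⌊(105·160)/299⌋ − ⌊(104·160)/299⌋ = ⌊16800/299⌋ − ⌊16640/299⌋ = 56 − 55 = 1
n=105: ⌊(106·160)/299⌋ − ⌊(105·160)/299⌋ = ⌊16960/299⌋ − ⌊16800/299⌋ = 56 − 56 = 0
n=106: ⌊(107·160)/299⌋ − ⌊(106·160)/299⌋ = ⌊17120/299⌋ − ⌊16960/299⌋ = 57 − 56 = 1
n=107: ⌊(108·160)/299⌋ − ⌊(107·160)/299⌋ = ⌊17280/299⌋ − ⌊17120/299⌋ = 57 − 57 = 0


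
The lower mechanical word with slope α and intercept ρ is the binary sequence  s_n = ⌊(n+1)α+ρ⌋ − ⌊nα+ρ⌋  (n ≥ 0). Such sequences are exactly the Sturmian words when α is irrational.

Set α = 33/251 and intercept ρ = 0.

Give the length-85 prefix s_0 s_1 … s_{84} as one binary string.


0000000100000001000000100000001000000010000001000000010000001000000010000000100000010

n=0: ⌊(1·33)/251⌋ − ⌊(0·33)/251⌋ = ⌊33/251⌋ − ⌊0/251⌋ = 0 − 0 = 0
n=1: ⌊(2·33)/251⌋ − ⌊(1·33)/251⌋ = ⌊66/251⌋ − ⌊33/251⌋ = 0 − 0 = 0
n=2: ⌊(3·33)/251⌋ − ⌊(2·33)/251⌋ = ⌊99/251⌋ − ⌊66/251⌋ = 0 − 0 = 0
n=3: ⌊(4·33)/251⌋ − ⌊(3·33)/251⌋ = ⌊132/251⌋ − ⌊99/251⌋ = 0 − 0 = 0
n=4: ⌊(5·33)/251⌋ − ⌊(4·33)/251⌋ = ⌊165/251⌋ − ⌊132/251⌋ = 0 − 0 = 0
n=5: ⌊(6·33)/251⌋ − ⌊(5·33)/251⌋ = ⌊198/251⌋ − ⌊165/251⌋ = 0 − 0 = 0
n=6: ⌊(7·33)/251⌋ − ⌊(6·33)/251⌋ = ⌊231/251⌋ − ⌊198/251⌋ = 0 − 0 = 0
n=7: ⌊(8·33)/251⌋ − ⌊(7·33)/251⌋ = ⌊264/251⌋ − ⌊231/251⌋ = 1 − 0 = 1
n=8: ⌊(9·33)/251⌋ − ⌊(8·33)/251⌋ = ⌊297/251⌋ − ⌊264/251⌋ = 1 − 1 = 0
n=9: ⌊(10·33)/251⌋ − ⌊(9·33)/251⌋ = ⌊330/251⌋ − ⌊297/251⌋ = 1 − 1 = 0
n=10: ⌊(11·33)/251⌋ − ⌊(10·33)/251⌋ = ⌊363/251⌋ − ⌊330/251⌋ = 1 − 1 = 0
n=11: ⌊(12·33)/251⌋ − ⌊(11·33)/251⌋ = ⌊396/251⌋ − ⌊363/251⌋ = 1 − 1 = 0
n=12: ⌊(13·33)/251⌋ − ⌊(12·33)/251⌋ = ⌊429/251⌋ − ⌊396/251⌋ = 1 − 1 = 0
n=13: ⌊(14·33)/251⌋ − ⌊(13·33)/251⌋ = ⌊462/251⌋ − ⌊429/251⌋ = 1 − 1 = 0
n=14: ⌊(15·33)/251⌋ − ⌊(14·33)/251⌋ = ⌊495/251⌋ − ⌊462/251⌋ = 1 − 1 = 0
n=15: ⌊(16·33)/251⌋ − ⌊(15·33)/251⌋ = ⌊528/251⌋ − ⌊495/251⌋ = 2 − 1 = 1
n=16: ⌊(17·33)/251⌋ − ⌊(16·33)/251⌋ = ⌊561/251⌋ − ⌊528/251⌋ = 2 − 2 = 0
n=17: ⌊(18·33)/251⌋ − ⌊(17·33)/251⌋ = ⌊594/251⌋ − ⌊561/251⌋ = 2 − 2 = 0
n=18: ⌊(19·33)/251⌋ − ⌊(18·33)/251⌋ = ⌊627/251⌋ − ⌊594/251⌋ = 2 − 2 = 0
n=19: ⌊(20·33)/251⌋ − ⌊(19·33)/251⌋ = ⌊660/251⌋ − ⌊627/251⌋ = 2 − 2 = 0
n=20: ⌊(21·33)/251⌋ − ⌊(20·33)/251⌋ = ⌊693/251⌋ − ⌊660/251⌋ = 2 − 2 = 0
n=21: ⌊(22·33)/251⌋ − ⌊(21·33)/251⌋ = ⌊726/251⌋ − ⌊693/251⌋ = 2 − 2 = 0
n=22: ⌊(23·33)/251⌋ − ⌊(22·33)/251⌋ = ⌊759/251⌋ − ⌊726/251⌋ = 3 − 2 = 1
n=23: ⌊(24·33)/251⌋ − ⌊(23·33)/251⌋ = ⌊792/251⌋ − ⌊759/251⌋ = 3 − 3 = 0
n=24: ⌊(25·33)/251⌋ − ⌊(24·33)/251⌋ = ⌊825/251⌋ − ⌊792/251⌋ = 3 − 3 = 0
n=25: ⌊(26·33)/251⌋ − ⌊(25·33)/251⌋ = ⌊858/251⌋ − ⌊825/251⌋ = 3 − 3 = 0
n=26: ⌊(27·33)/251⌋ − ⌊(26·33)/251⌋ = ⌊891/251⌋ − ⌊858/251⌋ = 3 − 3 = 0
n=27: ⌊(28·33)/251⌋ − ⌊(27·33)/251⌋ = ⌊924/251⌋ − ⌊891/251⌋ = 3 − 3 = 0
n=28: ⌊(29·33)/251⌋ − ⌊(28·33)/251⌋ = ⌊957/251⌋ − ⌊924/251⌋ = 3 − 3 = 0
n=29: ⌊(30·33)/251⌋ − ⌊(29·33)/251⌋ = ⌊990/251⌋ − ⌊957/251⌋ = 3 − 3 = 0
n=30: ⌊(31·33)/251⌋ − ⌊(30·33)/251⌋ = ⌊1023/251⌋ − ⌊990/251⌋ = 4 − 3 = 1
n=31: ⌊(32·33)/251⌋ − ⌊(31·33)/251⌋ = ⌊1056/251⌋ − ⌊1023/251⌋ = 4 − 4 = 0
n=32: ⌊(33·33)/251⌋ − ⌊(32·33)/251⌋ = ⌊1089/251⌋ − ⌊1056/251⌋ = 4 − 4 = 0
n=33: ⌊(34·33)/251⌋ − ⌊(33·33)/251⌋ = ⌊1122/251⌋ − ⌊1089/251⌋ = 4 − 4 = 0
n=34: ⌊(35·33)/251⌋ − ⌊(34·33)/251⌋ = ⌊1155/251⌋ − ⌊1122/251⌋ = 4 − 4 = 0
n=35: ⌊(36·33)/251⌋ − ⌊(35·33)/251⌋ = ⌊1188/251⌋ − ⌊1155/251⌋ = 4 − 4 = 0
n=36: ⌊(37·33)/251⌋ − ⌊(36·33)/251⌋ = ⌊1221/251⌋ − ⌊1188/251⌋ = 4 − 4 = 0
n=37: ⌊(38·33)/251⌋ − ⌊(37·33)/251⌋ = ⌊1254/251⌋ − ⌊1221/251⌋ = 4 − 4 = 0
n=38: ⌊(39·33)/251⌋ − ⌊(38·33)/251⌋ = ⌊1287/251⌋ − ⌊1254/251⌋ = 5 − 4 = 1
n=39: ⌊(40·33)/251⌋ − ⌊(39·33)/251⌋ = ⌊1320/251⌋ − ⌊1287/251⌋ = 5 − 5 = 0
n=40: ⌊(41·33)/251⌋ − ⌊(40·33)/251⌋ = ⌊1353/251⌋ − ⌊1320/251⌋ = 5 − 5 = 0
n=41: ⌊(42·33)/251⌋ − ⌊(41·33)/251⌋ = ⌊1386/251⌋ − ⌊1353/251⌋ = 5 − 5 = 0
n=42: ⌊(43·33)/251⌋ − ⌊(42·33)/251⌋ = ⌊1419/251⌋ − ⌊1386/251⌋ = 5 − 5 = 0
n=43: ⌊(44·33)/251⌋ − ⌊(43·33)/251⌋ = ⌊1452/251⌋ − ⌊1419/251⌋ = 5 − 5 = 0
n=44: ⌊(45·33)/251⌋ − ⌊(44·33)/251⌋ = ⌊1485/251⌋ − ⌊1452/251⌋ = 5 − 5 = 0
n=45: ⌊(46·33)/251⌋ − ⌊(45·33)/251⌋ = ⌊1518/251⌋ − ⌊1485/251⌋ = 6 − 5 = 1
n=46: ⌊(47·33)/251⌋ − ⌊(46·33)/251⌋ = ⌊1551/251⌋ − ⌊1518/251⌋ = 6 − 6 = 0
n=47: ⌊(48·33)/251⌋ − ⌊(47·33)/251⌋ = ⌊1584/251⌋ − ⌊1551/251⌋ = 6 − 6 = 0
n=48: ⌊(49·33)/251⌋ − ⌊(48·33)/251⌋ = ⌊1617/251⌋ − ⌊1584/251⌋ = 6 − 6 = 0
n=49: ⌊(50·33)/251⌋ − ⌊(49·33)/251⌋ = ⌊1650/251⌋ − ⌊1617/251⌋ = 6 − 6 = 0
n=50: ⌊(51·33)/251⌋ − ⌊(50·33)/251⌋ = ⌊1683/251⌋ − ⌊1650/251⌋ = 6 − 6 = 0
n=51: ⌊(52·33)/251⌋ − ⌊(51·33)/251⌋ = ⌊1716/251⌋ − ⌊1683/251⌋ = 6 − 6 = 0
n=52: ⌊(53·33)/251⌋ − ⌊(52·33)/251⌋ = ⌊1749/251⌋ − ⌊1716/251⌋ = 6 − 6 = 0
n=53: ⌊(54·33)/251⌋ − ⌊(53·33)/251⌋ = ⌊1782/251⌋ − ⌊1749/251⌋ = 7 − 6 = 1
n=54: ⌊(55·33)/251⌋ − ⌊(54·33)/251⌋ = ⌊1815/251⌋ − ⌊1782/251⌋ = 7 − 7 = 0
n=55: ⌊(56·33)/251⌋ − ⌊(55·33)/251⌋ = ⌊1848/251⌋ − ⌊1815/251⌋ = 7 − 7 = 0
n=56: ⌊(57·33)/251⌋ − ⌊(56·33)/251⌋ = ⌊1881/251⌋ − ⌊1848/251⌋ = 7 − 7 = 0
n=57: ⌊(58·33)/251⌋ − ⌊(57·33)/251⌋ = ⌊1914/251⌋ − ⌊1881/251⌋ = 7 − 7 = 0
n=58: ⌊(59·33)/251⌋ − ⌊(58·33)/251⌋ = ⌊1947/251⌋ − ⌊1914/251⌋ = 7 − 7 = 0
n=59: ⌊(60·33)/251⌋ − ⌊(59·33)/251⌋ = ⌊1980/251⌋ − ⌊1947/251⌋ = 7 − 7 = 0
n=60: ⌊(61·33)/251⌋ − ⌊(60·33)/251⌋ = ⌊2013/251⌋ − ⌊1980/251⌋ = 8 − 7 = 1
n=61: ⌊(62·33)/251⌋ − ⌊(61·33)/251⌋ = ⌊2046/251⌋ − ⌊2013/251⌋ = 8 − 8 = 0
n=62: ⌊(63·33)/251⌋ − ⌊(62·33)/251⌋ = ⌊2079/251⌋ − ⌊2046/251⌋ = 8 − 8 = 0
n=63: ⌊(64·33)/251⌋ − ⌊(63·33)/251⌋ = ⌊2112/251⌋ − ⌊2079/251⌋ = 8 − 8 = 0
n=64: ⌊(65·33)/251⌋ − ⌊(64·33)/251⌋ = ⌊2145/251⌋ − ⌊2112/251⌋ = 8 − 8 = 0
n=65: ⌊(66·33)/251⌋ − ⌊(65·33)/251⌋ = ⌊2178/251⌋ − ⌊2145/251⌋ = 8 − 8 = 0
n=66: ⌊(67·33)/251⌋ − ⌊(66·33)/251⌋ = ⌊2211/251⌋ − ⌊2178/251⌋ = 8 − 8 = 0
n=67: ⌊(68·33)/251⌋ − ⌊(67·33)/251⌋ = ⌊2244/251⌋ − ⌊2211/251⌋ = 8 − 8 = 0
n=68: ⌊(69·33)/251⌋ − ⌊(68·33)/251⌋ = ⌊2277/251⌋ − ⌊2244/251⌋ = 9 − 8 = 1
n=69: ⌊(70·33)/251⌋ − ⌊(69·33)/251⌋ = ⌊2310/251⌋ − ⌊2277/251⌋ = 9 − 9 = 0
n=70: ⌊(71·33)/251⌋ − ⌊(70·33)/251⌋ = ⌊2343/251⌋ − ⌊2310/251⌋ = 9 − 9 = 0
n=71: ⌊(72·33)/251⌋ − ⌊(71·33)/251⌋ = ⌊2376/251⌋ − ⌊2343/251⌋ = 9 − 9 = 0
n=72: ⌊(73·33)/251⌋ − ⌊(72·33)/251⌋ = ⌊2409/251⌋ − ⌊2376/251⌋ = 9 − 9 = 0
n=73: ⌊(74·33)/251⌋ − ⌊(73·33)/251⌋ = ⌊2442/251⌋ − ⌊2409/251⌋ = 9 − 9 = 0
n=74: ⌊(75·33)/251⌋ − ⌊(74·33)/251⌋ = ⌊2475/251⌋ − ⌊2442/251⌋ = 9 − 9 = 0
n=75: ⌊(76·33)/251⌋ − ⌊(75·33)/251⌋ = ⌊2508/251⌋ − ⌊2475/251⌋ = 9 − 9 = 0
n=76: ⌊(77·33)/251⌋ − ⌊(76·33)/251⌋ = ⌊2541/251⌋ − ⌊2508/251⌋ = 10 − 9 = 1
n=77: ⌊(78·33)/251⌋ − ⌊(77·33)/251⌋ = ⌊2574/251⌋ − ⌊2541/251⌋ = 10 − 10 = 0
n=78: ⌊(79·33)/251⌋ − ⌊(78·33)/251⌋ = ⌊2607/251⌋ − ⌊2574/251⌋ = 10 − 10 = 0
n=79: ⌊(80·33)/251⌋ − ⌊(79·33)/251⌋ = ⌊2640/251⌋ − ⌊2607/251⌋ = 10 − 10 = 0
n=80: ⌊(81·33)/251⌋ − ⌊(80·33)/251⌋ = ⌊2673/251⌋ − ⌊2640/251⌋ = 10 − 10 = 0
n=81: ⌊(82·33)/251⌋ − ⌊(81·33)/251⌋ = ⌊2706/251⌋ − ⌊2673/251⌋ = 10 − 10 = 0
n=82: ⌊(83·33)/251⌋ − ⌊(82·33)/251⌋ = ⌊2739/251⌋ − ⌊2706/251⌋ = 10 − 10 = 0
n=83: ⌊(84·33)/251⌋ − ⌊(83·33)/251⌋ = ⌊2772/251⌋ − ⌊2739/251⌋ = 11 − 10 = 1
n=84: ⌊(85·33)/251⌋ − ⌊(84·33)/251⌋ = ⌊2805/251⌋ − ⌊2772/251⌋ = 11 − 11 = 0


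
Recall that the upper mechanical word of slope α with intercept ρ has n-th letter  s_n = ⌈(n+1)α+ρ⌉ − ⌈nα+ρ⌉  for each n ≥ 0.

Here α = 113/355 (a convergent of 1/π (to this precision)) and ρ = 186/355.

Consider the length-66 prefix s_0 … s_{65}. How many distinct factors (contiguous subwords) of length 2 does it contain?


t_n = ⌈(n·113+186)/355⌉ for n = 0 … 66:
  n=0…9: ⌈186/355⌉=1 ⌈299/355⌉=1 ⌈412/355⌉=2 ⌈525/355⌉=2 ⌈638/355⌉=2 ⌈751/355⌉=3 ⌈864/355⌉=3 ⌈977/355⌉=3 ⌈1090/355⌉=4 ⌈1203/355⌉=4
  n=10…19: ⌈1316/355⌉=4 ⌈1429/355⌉=5 ⌈1542/355⌉=5 ⌈1655/355⌉=5 ⌈1768/355⌉=5 ⌈1881/355⌉=6 ⌈1994/355⌉=6 ⌈2107/355⌉=6 ⌈2220/355⌉=7 ⌈2333/355⌉=7
  n=20…29: ⌈2446/355⌉=7 ⌈2559/355⌉=8 ⌈2672/355⌉=8 ⌈2785/355⌉=8 ⌈2898/355⌉=9 ⌈3011/355⌉=9 ⌈3124/355⌉=9 ⌈3237/355⌉=10 ⌈3350/355⌉=10 ⌈3463/355⌉=10
  n=30…39: ⌈3576/355⌉=11 ⌈3689/355⌉=11 ⌈3802/355⌉=11 ⌈3915/355⌉=12 ⌈4028/355⌉=12 ⌈4141/355⌉=12 ⌈4254/355⌉=12 ⌈4367/355⌉=13 ⌈4480/355⌉=13 ⌈4593/355⌉=13
  n=40…49: ⌈4706/355⌉=14 ⌈4819/355⌉=14 ⌈4932/355⌉=14 ⌈5045/355⌉=15 ⌈5158/355⌉=15 ⌈5271/355⌉=15 ⌈5384/355⌉=16 ⌈5497/355⌉=16 ⌈5610/355⌉=16 ⌈5723/355⌉=17
  n=50…59: ⌈5836/355⌉=17 ⌈5949/355⌉=17 ⌈6062/355⌉=18 ⌈6175/355⌉=18 ⌈6288/355⌉=18 ⌈6401/355⌉=19 ⌈6514/355⌉=19 ⌈6627/355⌉=19 ⌈6740/355⌉=19 ⌈6853/355⌉=20
  n=60…66: ⌈6966/355⌉=20 ⌈7079/355⌉=20 ⌈7192/355⌉=21 ⌈7305/355⌉=21 ⌈7418/355⌉=21 ⌈7531/355⌉=22 ⌈7644/355⌉=22
s_n = t_(n+1) − t_n for n = 0 … 65 gives
prefix = 010010010010001001001001001001001000100100100100100100100010010010
slide a length-2 window over [0..1] … [64..65] (65 windows); first occurrence of each distinct factor:
  [  0..  1] 01
  [  1..  2] 10
  [  2..  3] 00
  (the other 62 windows repeat one of these)
distinct factors: {00, 01, 10}
count = 3  (Sturmian bound for length 2 is 3)

3


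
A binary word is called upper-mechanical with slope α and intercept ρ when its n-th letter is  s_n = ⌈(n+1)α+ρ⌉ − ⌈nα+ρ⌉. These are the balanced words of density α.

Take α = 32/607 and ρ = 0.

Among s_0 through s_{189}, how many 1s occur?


11

#1s = Σ_{n=0}^{189} s_n = Σ_{n=0}^{189} (⌈(n+1)α+ρ⌉ − ⌈nα+ρ⌉)
the sum telescopes: every ⌈nα+ρ⌉ with 0 < n < 190 appears once with + and once with −, leaving ⌈190α+ρ⌉ − ⌈0·α+ρ⌉
190α + ρ = (190·32) / 607 = 6080/607
ρ = 0/607
⌈6080/607⌉ = 11,  ⌈0/607⌉ = 0
#1s = 11 − 0 = 11


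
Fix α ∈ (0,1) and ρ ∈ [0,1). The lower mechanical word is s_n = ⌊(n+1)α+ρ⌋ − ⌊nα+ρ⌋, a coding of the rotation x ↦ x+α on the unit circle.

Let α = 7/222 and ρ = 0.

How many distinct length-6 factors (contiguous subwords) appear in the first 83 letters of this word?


7

t_n = ⌊(n·7)/222⌋ for n = 0 … 83:
  n=0…9: ⌊0/222⌋=0 ⌊7/222⌋=0 ⌊14/222⌋=0 ⌊21/222⌋=0 ⌊28/222⌋=0 ⌊35/222⌋=0 ⌊42/222⌋=0 ⌊49/222⌋=0 ⌊56/222⌋=0 ⌊63/222⌋=0
  n=10…19: ⌊70/222⌋=0 ⌊77/222⌋=0 ⌊84/222⌋=0 ⌊91/222⌋=0 ⌊98/222⌋=0 ⌊105/222⌋=0 ⌊112/222⌋=0 ⌊119/222⌋=0 ⌊126/222⌋=0 ⌊133/222⌋=0
  n=20…29: ⌊140/222⌋=0 ⌊147/222⌋=0 ⌊154/222⌋=0 ⌊161/222⌋=0 ⌊168/222⌋=0 ⌊175/222⌋=0 ⌊182/222⌋=0 ⌊189/222⌋=0 ⌊196/222⌋=0 ⌊203/222⌋=0
  n=30…39: ⌊210/222⌋=0 ⌊217/222⌋=0 ⌊224/222⌋=1 ⌊231/222⌋=1 ⌊238/222⌋=1 ⌊245/222⌋=1 ⌊252/222⌋=1 ⌊259/222⌋=1 ⌊266/222⌋=1 ⌊273/222⌋=1
  n=40…49: ⌊280/222⌋=1 ⌊287/222⌋=1 ⌊294/222⌋=1 ⌊301/222⌋=1 ⌊308/222⌋=1 ⌊315/222⌋=1 ⌊322/222⌋=1 ⌊329/222⌋=1 ⌊336/222⌋=1 ⌊343/222⌋=1
  n=50…59: ⌊350/222⌋=1 ⌊357/222⌋=1 ⌊364/222⌋=1 ⌊371/222⌋=1 ⌊378/222⌋=1 ⌊385/222⌋=1 ⌊392/222⌋=1 ⌊399/222⌋=1 ⌊406/222⌋=1 ⌊413/222⌋=1
  n=60…69: ⌊420/222⌋=1 ⌊427/222⌋=1 ⌊434/222⌋=1 ⌊441/222⌋=1 ⌊448/222⌋=2 ⌊455/222⌋=2 ⌊462/222⌋=2 ⌊469/222⌋=2 ⌊476/222⌋=2 ⌊483/222⌋=2
  n=70…79: ⌊490/222⌋=2 ⌊497/222⌋=2 ⌊504/222⌋=2 ⌊511/222⌋=2 ⌊518/222⌋=2 ⌊525/222⌋=2 ⌊532/222⌋=2 ⌊539/222⌋=2 ⌊546/222⌋=2 ⌊553/222⌋=2
  n=80…83: ⌊560/222⌋=2 ⌊567/222⌋=2 ⌊574/222⌋=2 ⌊581/222⌋=2
s_n = t_(n+1) − t_n for n = 0 … 82 gives
prefix = 00000000000000000000000000000001000000000000000000000000000000010000000000000000000
slide a length-6 window over [0..5] … [77..82] (78 windows); first occurrence of each distinct factor:
  [  0..  5] 000000
  [ 26.. 31] 000001
  [ 27.. 32] 000010
  [ 28.. 33] 000100
  [ 29.. 34] 001000
  [ 30.. 35] 010000
  [ 31.. 36] 100000
  (the other 71 windows repeat one of these)
distinct factors: {000000, 000001, 000010, 000100, 001000, 010000, 100000}
count = 7  (Sturmian bound for length 6 is 7)


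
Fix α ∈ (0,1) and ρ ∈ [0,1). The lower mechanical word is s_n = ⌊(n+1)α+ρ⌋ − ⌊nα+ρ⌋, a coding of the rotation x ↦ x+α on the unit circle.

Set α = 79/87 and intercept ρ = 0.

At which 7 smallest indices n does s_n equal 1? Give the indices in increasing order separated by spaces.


1 2 3 4 5 6 7

n=0: ⌊79/87⌋−⌊0/87⌋ = 0−0 = 0
n=1: ⌊158/87⌋−⌊79/87⌋ = 1−0 = 1  ← one
n=2: ⌊237/87⌋−⌊158/87⌋ = 2−1 = 1  ← one
n=3: ⌊316/87⌋−⌊237/87⌋ = 3−2 = 1  ← one
n=4: ⌊395/87⌋−⌊316/87⌋ = 4−3 = 1  ← one
n=5: ⌊474/87⌋−⌊395/87⌋ = 5−4 = 1  ← one
n=6: ⌊553/87⌋−⌊474/87⌋ = 6−5 = 1  ← one
n=7: ⌊632/87⌋−⌊553/87⌋ = 7−6 = 1  ← one
positions of the first 7 ones: 1 2 3 4 5 6 7


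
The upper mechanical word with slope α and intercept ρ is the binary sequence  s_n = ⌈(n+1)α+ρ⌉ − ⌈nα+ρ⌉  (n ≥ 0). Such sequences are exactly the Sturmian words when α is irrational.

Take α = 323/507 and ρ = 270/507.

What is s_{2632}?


(n+1)α + ρ = (2633·323 + 270) / 507 = 850729/507
nα + ρ     = (2632·323 + 270) / 507 = 850406/507
⌈850729/507⌉ = 1678,  ⌈850406/507⌉ = 1678
s_{2632} = 1678 − 1678 = 0

0


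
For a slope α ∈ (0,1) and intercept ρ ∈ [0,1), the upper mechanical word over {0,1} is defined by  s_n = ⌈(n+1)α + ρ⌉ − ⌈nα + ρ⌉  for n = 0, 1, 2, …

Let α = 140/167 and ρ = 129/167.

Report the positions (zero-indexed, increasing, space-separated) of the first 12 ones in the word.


n=0: ⌈269/167⌉−⌈129/167⌉ = 2−1 = 1  ← one
n=1: ⌈409/167⌉−⌈269/167⌉ = 3−2 = 1  ← one
n=2: ⌈549/167⌉−⌈409/167⌉ = 4−3 = 1  ← one
n=3: ⌈689/167⌉−⌈549/167⌉ = 5−4 = 1  ← one
n=4: ⌈829/167⌉−⌈689/167⌉ = 5−5 = 0
n=5: ⌈969/167⌉−⌈829/167⌉ = 6−5 = 1  ← one
n=6: ⌈1109/167⌉−⌈969/167⌉ = 7−6 = 1  ← one
n=7: ⌈1249/167⌉−⌈1109/167⌉ = 8−7 = 1  ← one
n=8: ⌈1389/167⌉−⌈1249/167⌉ = 9−8 = 1  ← one
n=9: ⌈1529/167⌉−⌈1389/167⌉ = 10−9 = 1  ← one
n=10: ⌈1669/167⌉−⌈1529/167⌉ = 10−10 = 0
n=11: ⌈1809/167⌉−⌈1669/167⌉ = 11−10 = 1  ← one
n=12: ⌈1949/167⌉−⌈1809/167⌉ = 12−11 = 1  ← one
n=13: ⌈2089/167⌉−⌈1949/167⌉ = 13−12 = 1  ← one
positions of the first 12 ones: 0 1 2 3 5 6 7 8 9 11 12 13

0 1 2 3 5 6 7 8 9 11 12 13


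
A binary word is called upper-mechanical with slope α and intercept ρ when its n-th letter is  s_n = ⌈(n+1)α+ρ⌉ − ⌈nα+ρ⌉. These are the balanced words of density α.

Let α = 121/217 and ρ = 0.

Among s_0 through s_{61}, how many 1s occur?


35

#1s = Σ_{n=0}^{61} s_n = Σ_{n=0}^{61} (⌈(n+1)α+ρ⌉ − ⌈nα+ρ⌉)
the sum telescopes: every ⌈nα+ρ⌉ with 0 < n < 62 appears once with + and once with −, leaving ⌈62α+ρ⌉ − ⌈0·α+ρ⌉
62α + ρ = (62·121) / 217 = 7502/217
ρ = 0/217
⌈7502/217⌉ = 35,  ⌈0/217⌉ = 0
#1s = 35 − 0 = 35


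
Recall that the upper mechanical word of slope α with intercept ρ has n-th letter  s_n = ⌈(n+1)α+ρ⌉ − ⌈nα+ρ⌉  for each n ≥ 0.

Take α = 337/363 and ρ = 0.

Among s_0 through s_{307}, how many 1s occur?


#1s = Σ_{n=0}^{307} s_n = Σ_{n=0}^{307} (⌈(n+1)α+ρ⌉ − ⌈nα+ρ⌉)
the sum telescopes: every ⌈nα+ρ⌉ with 0 < n < 308 appears once with + and once with −, leaving ⌈308α+ρ⌉ − ⌈0·α+ρ⌉
308α + ρ = (308·337) / 363 = 103796/363
ρ = 0/363
⌈103796/363⌉ = 286,  ⌈0/363⌉ = 0
#1s = 286 − 0 = 286

286


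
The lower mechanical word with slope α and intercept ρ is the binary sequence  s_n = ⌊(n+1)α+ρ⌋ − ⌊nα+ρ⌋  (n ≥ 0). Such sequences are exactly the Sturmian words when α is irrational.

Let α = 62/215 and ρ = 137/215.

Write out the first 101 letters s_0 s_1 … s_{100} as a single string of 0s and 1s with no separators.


n=0: ⌊(1·62+137)/215⌋ − ⌊(0·62+137)/215⌋ = ⌊199/215⌋ − ⌊137/215⌋ = 0 − 0 = 0
n=1: ⌊(2·62+137)/215⌋ − ⌊(1·62+137)/215⌋ = ⌊261/215⌋ − ⌊199/215⌋ = 1 − 0 = 1
n=2: ⌊(3·62+137)/215⌋ − ⌊(2·62+137)/215⌋ = ⌊323/215⌋ − ⌊261/215⌋ = 1 − 1 = 0
n=3: ⌊(4·62+137)/215⌋ − ⌊(3·62+137)/215⌋ = ⌊385/215⌋ − ⌊323/215⌋ = 1 − 1 = 0
n=4: ⌊(5·62+137)/215⌋ − ⌊(4·62+137)/215⌋ = ⌊447/215⌋ − ⌊385/215⌋ = 2 − 1 = 1
n=5: ⌊(6·62+137)/215⌋ − ⌊(5·62+137)/215⌋ = ⌊509/215⌋ − ⌊447/215⌋ = 2 − 2 = 0
n=6: ⌊(7·62+137)/215⌋ − ⌊(6·62+137)/215⌋ = ⌊571/215⌋ − ⌊509/215⌋ = 2 − 2 = 0
n=7: ⌊(8·62+137)/215⌋ − ⌊(7·62+137)/215⌋ = ⌊633/215⌋ − ⌊571/215⌋ = 2 − 2 = 0
n=8: ⌊(9·62+137)/215⌋ − ⌊(8·62+137)/215⌋ = ⌊695/215⌋ − ⌊633/215⌋ = 3 − 2 = 1
n=9: ⌊(10·62+137)/215⌋ − ⌊(9·62+137)/215⌋ = ⌊757/215⌋ − ⌊695/215⌋ = 3 − 3 = 0
n=10: ⌊(11·62+137)/215⌋ − ⌊(10·62+137)/215⌋ = ⌊819/215⌋ − ⌊757/215⌋ = 3 − 3 = 0
n=11: ⌊(12·62+137)/215⌋ − ⌊(11·62+137)/215⌋ = ⌊881/215⌋ − ⌊819/215⌋ = 4 − 3 = 1
n=12: ⌊(13·62+137)/215⌋ − ⌊(12·62+137)/215⌋ = ⌊943/215⌋ − ⌊881/215⌋ = 4 − 4 = 0
n=13: ⌊(14·62+137)/215⌋ − ⌊(13·62+137)/215⌋ = ⌊1005/215⌋ − ⌊943/215⌋ = 4 − 4 = 0
n=14: ⌊(15·62+137)/215⌋ − ⌊(14·62+137)/215⌋ = ⌊1067/215⌋ − ⌊1005/215⌋ = 4 − 4 = 0
n=15: ⌊(16·62+137)/215⌋ − ⌊(15·62+137)/215⌋ = ⌊1129/215⌋ − ⌊1067/215⌋ = 5 − 4 = 1
n=16: ⌊(17·62+137)/215⌋ − ⌊(16·62+137)/215⌋ = ⌊1191/215⌋ − ⌊1129/215⌋ = 5 − 5 = 0
n=17: ⌊(18·62+137)/215⌋ − ⌊(17·62+137)/215⌋ = ⌊1253/215⌋ − ⌊1191/215⌋ = 5 − 5 = 0
n=18: ⌊(19·62+137)/215⌋ − ⌊(18·62+137)/215⌋ = ⌊1315/215⌋ − ⌊1253/215⌋ = 6 − 5 = 1
n=19: ⌊(20·62+137)/215⌋ − ⌊(19·62+137)/215⌋ = ⌊1377/215⌋ − ⌊1315/215⌋ = 6 − 6 = 0
n=20: ⌊(21·62+137)/215⌋ − ⌊(20·62+137)/215⌋ = ⌊1439/215⌋ − ⌊1377/215⌋ = 6 − 6 = 0
n=21: ⌊(22·62+137)/215⌋ − ⌊(21·62+137)/215⌋ = ⌊1501/215⌋ − ⌊1439/215⌋ = 6 − 6 = 0
n=22: ⌊(23·62+137)/215⌋ − ⌊(22·62+137)/215⌋ = ⌊1563/215⌋ − ⌊1501/215⌋ = 7 − 6 = 1
n=23: ⌊(24·62+137)/215⌋ − ⌊(23·62+137)/215⌋ = ⌊1625/215⌋ − ⌊1563/215⌋ = 7 − 7 = 0
n=24: ⌊(25·62+137)/215⌋ − ⌊(24·62+137)/215⌋ = ⌊1687/215⌋ − ⌊1625/215⌋ = 7 − 7 = 0
n=25: ⌊(26·62+137)/215⌋ − ⌊(25·62+137)/215⌋ = ⌊1749/215⌋ − ⌊1687/215⌋ = 8 − 7 = 1
n=26: ⌊(27·62+137)/215⌋ − ⌊(26·62+137)/215⌋ = ⌊1811/215⌋ − ⌊1749/215⌋ = 8 − 8 = 0
n=27: ⌊(28·62+137)/215⌋ − ⌊(27·62+137)/215⌋ = ⌊1873/215⌋ − ⌊1811/215⌋ = 8 − 8 = 0
n=28: ⌊(29·62+137)/215⌋ − ⌊(28·62+137)/215⌋ = ⌊1935/215⌋ − ⌊1873/215⌋ = 9 − 8 = 1
n=29: ⌊(30·62+137)/215⌋ − ⌊(29·62+137)/215⌋ = ⌊1997/215⌋ − ⌊1935/215⌋ = 9 − 9 = 0
n=30: ⌊(31·62+137)/215⌋ − ⌊(30·62+137)/215⌋ = ⌊2059/215⌋ − ⌊1997/215⌋ = 9 − 9 = 0
n=31: ⌊(32·62+137)/215⌋ − ⌊(31·62+137)/215⌋ = ⌊2121/215⌋ − ⌊2059/215⌋ = 9 − 9 = 0
n=32: ⌊(33·62+137)/215⌋ − ⌊(32·62+137)/215⌋ = ⌊2183/215⌋ − ⌊2121/215⌋ = 10 − 9 = 1
n=33: ⌊(34·62+137)/215⌋ − ⌊(33·62+137)/215⌋ = ⌊2245/215⌋ − ⌊2183/215⌋ = 10 − 10 = 0
n=34: ⌊(35·62+137)/215⌋ − ⌊(34·62+137)/215⌋ = ⌊2307/215⌋ − ⌊2245/215⌋ = 10 − 10 = 0
n=35: ⌊(36·62+137)/215⌋ − ⌊(35·62+137)/215⌋ = ⌊2369/215⌋ − ⌊2307/215⌋ = 11 − 10 = 1
n=36: ⌊(37·62+137)/215⌋ − ⌊(36·62+137)/215⌋ = ⌊2431/215⌋ − ⌊2369/215⌋ = 11 − 11 = 0
n=37: ⌊(38·62+137)/215⌋ − ⌊(37·62+137)/215⌋ = ⌊2493/215⌋ − ⌊2431/215⌋ = 11 − 11 = 0
n=38: ⌊(39·62+137)/215⌋ − ⌊(38·62+137)/215⌋ = ⌊2555/215⌋ − ⌊2493/215⌋ = 11 − 11 = 0
n=39: ⌊(40·62+137)/215⌋ − ⌊(39·62+137)/215⌋ = ⌊2617/215⌋ − ⌊2555/215⌋ = 12 − 11 = 1
n=40: ⌊(41·62+137)/215⌋ − ⌊(40·62+137)/215⌋ = ⌊2679/215⌋ − ⌊2617/215⌋ = 12 − 12 = 0
n=41: ⌊(42·62+137)/215⌋ − ⌊(41·62+137)/215⌋ = ⌊2741/215⌋ − ⌊2679/215⌋ = 12 − 12 = 0
n=42: ⌊(43·62+137)/215⌋ − ⌊(42·62+137)/215⌋ = ⌊2803/215⌋ − ⌊2741/215⌋ = 13 − 12 = 1
n=43: ⌊(44·62+137)/215⌋ − ⌊(43·62+137)/215⌋ = ⌊2865/215⌋ − ⌊2803/215⌋ = 13 − 13 = 0
n=44: ⌊(45·62+137)/215⌋ − ⌊(44·62+137)/215⌋ = ⌊2927/215⌋ − ⌊2865/215⌋ = 13 − 13 = 0
n=45: ⌊(46·62+137)/215⌋ − ⌊(45·62+137)/215⌋ = ⌊2989/215⌋ − ⌊2927/215⌋ = 13 − 13 = 0
n=46: ⌊(47·62+137)/215⌋ − ⌊(46·62+137)/215⌋ = ⌊3051/215⌋ − ⌊2989/215⌋ = 14 − 13 = 1
n=47: ⌊(48·62+137)/215⌋ − ⌊(47·62+137)/215⌋ = ⌊3113/215⌋ − ⌊3051/215⌋ = 14 − 14 = 0
n=48: ⌊(49·62+137)/215⌋ − ⌊(48·62+137)/215⌋ = ⌊3175/215⌋ − ⌊3113/215⌋ = 14 − 14 = 0
n=49: ⌊(50·62+137)/215⌋ − ⌊(49·62+137)/215⌋ = ⌊3237/215⌋ − ⌊3175/215⌋ = 15 − 14 = 1
n=50: ⌊(51·62+137)/215⌋ − ⌊(50·62+137)/215⌋ = ⌊3299/215⌋ − ⌊3237/215⌋ = 15 − 15 = 0
n=51: ⌊(52·62+137)/215⌋ − ⌊(51·62+137)/215⌋ = ⌊3361/215⌋ − ⌊3299/215⌋ = 15 − 15 = 0
n=52: ⌊(53·62+137)/215⌋ − ⌊(52·62+137)/215⌋ = ⌊3423/215⌋ − ⌊3361/215⌋ = 15 − 15 = 0
n=53: ⌊(54·62+137)/215⌋ − ⌊(53·62+137)/215⌋ = ⌊3485/215⌋ − ⌊3423/215⌋ = 16 − 15 = 1
n=54: ⌊(55·62+137)/215⌋ − ⌊(54·62+137)/215⌋ = ⌊3547/215⌋ − ⌊3485/215⌋ = 16 − 16 = 0
n=55: ⌊(56·62+137)/215⌋ − ⌊(55·62+137)/215⌋ = ⌊3609/215⌋ − ⌊3547/215⌋ = 16 − 16 = 0
n=56: ⌊(57·62+137)/215⌋ − ⌊(56·62+137)/215⌋ = ⌊3671/215⌋ − ⌊3609/215⌋ = 17 − 16 = 1
n=57: ⌊(58·62+137)/215⌋ − ⌊(57·62+137)/215⌋ = ⌊3733/215⌋ − ⌊3671/215⌋ = 17 − 17 = 0
n=58: ⌊(59·62+137)/215⌋ − ⌊(58·62+137)/215⌋ = ⌊3795/215⌋ − ⌊3733/215⌋ = 17 − 17 = 0
n=59: ⌊(60·62+137)/215⌋ − ⌊(59·62+137)/215⌋ = ⌊3857/215⌋ − ⌊3795/215⌋ = 17 − 17 = 0
n=60: ⌊(61·62+137)/215⌋ − ⌊(60·62+137)/215⌋ = ⌊3919/215⌋ − ⌊3857/215⌋ = 18 − 17 = 1
n=61: ⌊(62·62+137)/215⌋ − ⌊(61·62+137)/215⌋ = ⌊3981/215⌋ − ⌊3919/215⌋ = 18 − 18 = 0
n=62: ⌊(63·62+137)/215⌋ − ⌊(62·62+137)/215⌋ = ⌊4043/215⌋ − ⌊3981/215⌋ = 18 − 18 = 0
n=63: ⌊(64·62+137)/215⌋ − ⌊(63·62+137)/215⌋ = ⌊4105/215⌋ − ⌊4043/215⌋ = 19 − 18 = 1
n=64: ⌊(65·62+137)/215⌋ − ⌊(64·62+137)/215⌋ = ⌊4167/215⌋ − ⌊4105/215⌋ = 19 − 19 = 0
n=65: ⌊(66·62+137)/215⌋ − ⌊(65·62+137)/215⌋ = ⌊4229/215⌋ − ⌊4167/215⌋ = 19 − 19 = 0
n=66: ⌊(67·62+137)/215⌋ − ⌊(66·62+137)/215⌋ = ⌊4291/215⌋ − ⌊4229/215⌋ = 19 − 19 = 0
n=67: ⌊(68·62+137)/215⌋ − ⌊(67·62+137)/215⌋ = ⌊4353/215⌋ − ⌊4291/215⌋ = 20 − 19 = 1
n=68: ⌊(69·62+137)/215⌋ − ⌊(68·62+137)/215⌋ = ⌊4415/215⌋ − ⌊4353/215⌋ = 20 − 20 = 0
n=69: ⌊(70·62+137)/215⌋ − ⌊(69·62+137)/215⌋ = ⌊4477/215⌋ − ⌊4415/215⌋ = 20 − 20 = 0
n=70: ⌊(71·62+137)/215⌋ − ⌊(70·62+137)/215⌋ = ⌊4539/215⌋ − ⌊4477/215⌋ = 21 − 20 = 1
n=71: ⌊(72·62+137)/215⌋ − ⌊(71·62+137)/215⌋ = ⌊4601/215⌋ − ⌊4539/215⌋ = 21 − 21 = 0
n=72: ⌊(73·62+137)/215⌋ − ⌊(72·62+137)/215⌋ = ⌊4663/215⌋ − ⌊4601/215⌋ = 21 − 21 = 0
n=73: ⌊(74·62+137)/215⌋ − ⌊(73·62+137)/215⌋ = ⌊4725/215⌋ − ⌊4663/215⌋ = 21 − 21 = 0
n=74: ⌊(75·62+137)/215⌋ − ⌊(74·62+137)/215⌋ = ⌊4787/215⌋ − ⌊4725/215⌋ = 22 − 21 = 1
n=75: ⌊(76·62+137)/215⌋ − ⌊(75·62+137)/215⌋ = ⌊4849/215⌋ − ⌊4787/215⌋ = 22 − 22 = 0
n=76: ⌊(77·62+137)/215⌋ − ⌊(76·62+137)/215⌋ = ⌊4911/215⌋ − ⌊4849/215⌋ = 22 − 22 = 0
n=77: ⌊(78·62+137)/215⌋ − ⌊(77·62+137)/215⌋ = ⌊4973/215⌋ − ⌊4911/215⌋ = 23 − 22 = 1
n=78: ⌊(79·62+137)/215⌋ − ⌊(78·62+137)/215⌋ = ⌊5035/215⌋ − ⌊4973/215⌋ = 23 − 23 = 0
n=79: ⌊(80·62+137)/215⌋ − ⌊(79·62+137)/215⌋ = ⌊5097/215⌋ − ⌊5035/215⌋ = 23 − 23 = 0
n=80: ⌊(81·62+137)/215⌋ − ⌊(80·62+137)/215⌋ = ⌊5159/215⌋ − ⌊5097/215⌋ = 23 − 23 = 0
n=81: ⌊(82·62+137)/215⌋ − ⌊(81·62+137)/215⌋ = ⌊5221/215⌋ − ⌊5159/215⌋ = 24 − 23 = 1
n=82: ⌊(83·62+137)/215⌋ − ⌊(82·62+137)/215⌋ = ⌊5283/215⌋ − ⌊5221/215⌋ = 24 − 24 = 0
n=83: ⌊(84·62+137)/215⌋ − ⌊(83·62+137)/215⌋ = ⌊5345/215⌋ − ⌊5283/215⌋ = 24 − 24 = 0
n=84: ⌊(85·62+137)/215⌋ − ⌊(84·62+137)/215⌋ = ⌊5407/215⌋ − ⌊5345/215⌋ = 25 − 24 = 1
n=85: ⌊(86·62+137)/215⌋ − ⌊(85·62+137)/215⌋ = ⌊5469/215⌋ − ⌊5407/215⌋ = 25 − 25 = 0
n=86: ⌊(87·62+137)/215⌋ − ⌊(86·62+137)/215⌋ = ⌊5531/215⌋ − ⌊5469/215⌋ = 25 − 25 = 0
n=87: ⌊(88·62+137)/215⌋ − ⌊(87·62+137)/215⌋ = ⌊5593/215⌋ − ⌊5531/215⌋ = 26 − 25 = 1
n=88: ⌊(89·62+137)/215⌋ − ⌊(88·62+137)/215⌋ = ⌊5655/215⌋ − ⌊5593/215⌋ = 26 − 26 = 0
n=89: ⌊(90·62+137)/215⌋ − ⌊(89·62+137)/215⌋ = ⌊5717/215⌋ − ⌊5655/215⌋ = 26 − 26 = 0
n=90: ⌊(91·62+137)/215⌋ − ⌊(90·62+137)/215⌋ = ⌊5779/215⌋ − ⌊5717/215⌋ = 26 − 26 = 0
n=91: ⌊(92·62+137)/215⌋ − ⌊(91·62+137)/215⌋ = ⌊5841/215⌋ − ⌊5779/215⌋ = 27 − 26 = 1
n=92: ⌊(93·62+137)/215⌋ − ⌊(92·62+137)/215⌋ = ⌊5903/215⌋ − ⌊5841/215⌋ = 27 − 27 = 0
n=93: ⌊(94·62+137)/215⌋ − ⌊(93·62+137)/215⌋ = ⌊5965/215⌋ − ⌊5903/215⌋ = 27 − 27 = 0
n=94: ⌊(95·62+137)/215⌋ − ⌊(94·62+137)/215⌋ = ⌊6027/215⌋ − ⌊5965/215⌋ = 28 − 27 = 1
n=95: ⌊(96·62+137)/215⌋ − ⌊(95·62+137)/215⌋ = ⌊6089/215⌋ − ⌊6027/215⌋ = 28 − 28 = 0
n=96: ⌊(97·62+137)/215⌋ − ⌊(96·62+137)/215⌋ = ⌊6151/215⌋ − ⌊6089/215⌋ = 28 − 28 = 0
n=97: ⌊(98·62+137)/215⌋ − ⌊(97·62+137)/215⌋ = ⌊6213/215⌋ − ⌊6151/215⌋ = 28 − 28 = 0
n=98: ⌊(99·62+137)/215⌋ − ⌊(98·62+137)/215⌋ = ⌊6275/215⌋ − ⌊6213/215⌋ = 29 − 28 = 1
n=99: ⌊(100·62+137)/215⌋ − ⌊(99·62+137)/215⌋ = ⌊6337/215⌋ − ⌊6275/215⌋ = 29 − 29 = 0
n=100: ⌊(101·62+137)/215⌋ − ⌊(100·62+137)/215⌋ = ⌊6399/215⌋ − ⌊6337/215⌋ = 29 − 29 = 0

01001000100100010010001001001000100100010010001001000100100010010001001000100100010010010001001000100
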